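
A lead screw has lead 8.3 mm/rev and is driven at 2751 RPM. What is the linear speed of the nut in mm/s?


v = lead * (RPM/60) = 8.3*2751/60 = 380.5550

380.5550 mm/s


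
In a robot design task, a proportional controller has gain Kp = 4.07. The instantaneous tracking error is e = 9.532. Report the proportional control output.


u_P = Kp * e = 4.07 * 9.532 = 38.7952

38.7952


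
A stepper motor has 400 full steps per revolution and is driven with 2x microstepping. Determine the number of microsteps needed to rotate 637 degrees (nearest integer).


step_size = 360/(400*2) = 360/800 = 0.450000 deg
n = 637/(360/800) = 637*800/360 = 1415.5556 -> 1416

1416 steps


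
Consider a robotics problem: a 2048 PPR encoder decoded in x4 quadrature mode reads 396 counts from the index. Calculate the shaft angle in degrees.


angle = counts * 360 / (PPR*4) = 396 * 360 / 8192 = 17.4023

17.4023 degrees


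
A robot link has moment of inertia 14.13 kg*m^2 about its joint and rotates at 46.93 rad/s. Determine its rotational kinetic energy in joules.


KE = (1/2)*I*omega^2 = 0.5*14.13*46.93^2 = 15560.1319

15560.1319 J


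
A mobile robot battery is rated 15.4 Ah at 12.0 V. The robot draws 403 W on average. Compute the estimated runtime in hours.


E = 15.4*12.0 = 184.8000 Wh
t = E/P = 184.8000/403 = 0.4586

0.4586 hours


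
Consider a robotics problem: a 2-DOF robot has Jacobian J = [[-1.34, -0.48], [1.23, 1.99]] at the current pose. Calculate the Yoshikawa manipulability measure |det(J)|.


det(J) = -1.34*1.99 - (-0.48)*(1.23) = -2.0762
|det(J)| = 2.0762

2.0762


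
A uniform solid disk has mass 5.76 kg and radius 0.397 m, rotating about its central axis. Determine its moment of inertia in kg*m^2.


I = (1/2)*m*R^2 = 0.5*5.76*0.397^2 = 0.4539

0.4539 kg*m^2


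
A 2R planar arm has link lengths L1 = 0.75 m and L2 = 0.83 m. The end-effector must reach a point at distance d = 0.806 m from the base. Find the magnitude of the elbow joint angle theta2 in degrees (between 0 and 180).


cos(th2) = (d^2 - L1^2 - L2^2)/(2*L1*L2) = (0.806^2 - 0.75^2 - 0.83^2)/(2*0.75*0.83) = -0.48334458
th2 = acos(-0.48334458) = 118.9041 deg

118.9041 degrees


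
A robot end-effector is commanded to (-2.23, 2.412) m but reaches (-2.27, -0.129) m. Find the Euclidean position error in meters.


dx = -2.27 - (-2.23) = -0.0400, dy = -0.129 - (2.412) = -2.5410
err = sqrt(0.001600 + 6.456681) = 2.5413

2.5413 m


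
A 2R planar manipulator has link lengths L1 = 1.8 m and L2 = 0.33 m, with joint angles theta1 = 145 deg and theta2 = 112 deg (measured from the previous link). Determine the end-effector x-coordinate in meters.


x = L1*cos(th1) + L2*cos(th1+th2) = 1.8*cos(145 deg) + 0.33*cos(257 deg) = -1.5487

-1.5487 m


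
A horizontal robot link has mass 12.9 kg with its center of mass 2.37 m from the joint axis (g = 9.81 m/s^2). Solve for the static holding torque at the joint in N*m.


tau = m*g*L = 12.9 * 9.81 * 2.37 = 299.9211

299.9211 N*m


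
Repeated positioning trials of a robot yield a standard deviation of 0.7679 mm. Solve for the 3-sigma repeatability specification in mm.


repeatability = 3*sigma = 3*0.7679 = 2.3037

2.3037 mm


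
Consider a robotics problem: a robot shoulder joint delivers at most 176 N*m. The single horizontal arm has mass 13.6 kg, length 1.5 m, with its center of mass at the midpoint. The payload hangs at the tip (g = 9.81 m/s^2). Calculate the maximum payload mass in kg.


tau_arm = m_arm*g*(L/2) = 13.6*9.81*1.5/2 = 100.0620 N*m
tau_payload = tau_max - tau_arm = 176 - 100.0620 = 75.9380
m_payload = tau_payload / (g*L) = 75.9380 / (9.81*1.5) = 5.1606

5.1606 kg


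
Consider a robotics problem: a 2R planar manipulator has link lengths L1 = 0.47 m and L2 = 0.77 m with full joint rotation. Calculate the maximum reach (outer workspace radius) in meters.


r_max = L1 + L2 = 0.47 + 0.77 = 1.2400

1.2400 m


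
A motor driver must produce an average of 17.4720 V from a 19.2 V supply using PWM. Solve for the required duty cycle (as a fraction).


D = V_avg/V_supply = 17.4720/19.2 = 0.9100

0.9100


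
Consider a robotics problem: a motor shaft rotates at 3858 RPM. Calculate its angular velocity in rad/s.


omega = 3858 * 2*pi/60 = 404.0088

404.0088 rad/s


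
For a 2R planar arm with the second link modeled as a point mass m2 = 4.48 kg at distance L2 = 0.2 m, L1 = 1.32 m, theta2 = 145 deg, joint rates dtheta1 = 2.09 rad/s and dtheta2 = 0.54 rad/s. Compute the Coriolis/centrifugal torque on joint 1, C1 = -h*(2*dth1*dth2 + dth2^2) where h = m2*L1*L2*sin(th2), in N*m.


h = m2*L1*L2*sin(th2) = 4.48*1.32*0.2*sin(145 deg) = 0.678380
C1 = -h*(2*2.09*0.54 + 0.54^2) = -0.678380*2.5488 = -1.7291

-1.7291 N*m


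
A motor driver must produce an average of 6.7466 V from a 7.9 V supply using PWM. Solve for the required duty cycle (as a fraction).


D = V_avg/V_supply = 6.7466/7.9 = 0.8540

0.8540


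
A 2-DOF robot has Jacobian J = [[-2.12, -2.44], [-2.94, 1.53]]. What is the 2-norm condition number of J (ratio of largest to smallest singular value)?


JJ^T eigenvalues: trace(JJ^T) = 21.4325, det(JJ^T) = det(J)^2 = 108.51805584
s_max^2 = (21.4325 + sqrt(25.27983289))/2 = 13.23020271
s_min^2 = (21.4325 - sqrt(25.27983289))/2 = 8.20229729
kappa = s_max/s_min = sqrt(13.23020271/8.20229729) = 1.2700

1.2700


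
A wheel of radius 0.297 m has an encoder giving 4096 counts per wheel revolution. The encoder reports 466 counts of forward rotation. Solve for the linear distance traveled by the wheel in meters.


revs = 466/4096 = 0.113770
d = revs * 2*pi*r = 0.113770 * 2*pi*0.297 = 0.2123

0.2123 m


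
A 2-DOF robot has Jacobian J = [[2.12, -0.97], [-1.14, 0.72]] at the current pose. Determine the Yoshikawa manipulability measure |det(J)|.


det(J) = 2.12*0.72 - (-0.97)*(-1.14) = 0.4206
|det(J)| = 0.4206

0.4206


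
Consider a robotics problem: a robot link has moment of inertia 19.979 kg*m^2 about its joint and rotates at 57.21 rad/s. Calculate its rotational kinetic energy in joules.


KE = (1/2)*I*omega^2 = 0.5*19.979*57.21^2 = 32695.4747

32695.4747 J


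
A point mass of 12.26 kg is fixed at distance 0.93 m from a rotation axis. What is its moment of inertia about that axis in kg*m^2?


I = m*r^2 = 12.26*0.93^2 = 10.6037

10.6037 kg*m^2


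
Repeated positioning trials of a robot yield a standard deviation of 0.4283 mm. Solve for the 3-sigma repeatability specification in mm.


repeatability = 3*sigma = 3*0.4283 = 1.2849

1.2849 mm


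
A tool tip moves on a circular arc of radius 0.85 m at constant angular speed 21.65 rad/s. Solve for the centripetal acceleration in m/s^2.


a_c = omega^2 * r = 21.65^2 * 0.85 = 398.4141

398.4141 m/s^2


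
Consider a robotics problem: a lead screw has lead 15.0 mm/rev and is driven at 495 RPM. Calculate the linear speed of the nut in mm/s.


v = lead * (RPM/60) = 15.0*495/60 = 123.7500

123.7500 mm/s


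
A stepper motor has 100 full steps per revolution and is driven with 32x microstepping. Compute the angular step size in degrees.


step = 360/(100*32) = 360/3200 = 0.1125

0.1125 degrees


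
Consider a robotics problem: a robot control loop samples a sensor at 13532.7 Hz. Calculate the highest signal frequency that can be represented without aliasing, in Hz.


f_max = f_s/2 = 13532.7/2 = 6766.3500

6766.3500 Hz


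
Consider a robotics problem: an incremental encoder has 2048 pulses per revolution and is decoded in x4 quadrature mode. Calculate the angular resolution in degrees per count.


resolution = 360 / (PPR * 4) = 360 / 8192 = 0.0439

0.0439 degrees


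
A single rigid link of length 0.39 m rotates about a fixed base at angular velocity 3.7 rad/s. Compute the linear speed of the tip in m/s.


v = L*omega = 0.39 * 3.7 = 1.4430

1.4430 m/s


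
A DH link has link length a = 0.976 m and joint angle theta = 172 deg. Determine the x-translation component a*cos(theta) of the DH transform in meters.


a*cos(theta) = 0.976*cos(172 deg) = -0.9665

-0.9665 m


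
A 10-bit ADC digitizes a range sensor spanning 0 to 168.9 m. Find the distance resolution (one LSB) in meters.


res = range / 2^n = 168.9/2^10 = 168.9/1024 = 0.1649

0.1649 m


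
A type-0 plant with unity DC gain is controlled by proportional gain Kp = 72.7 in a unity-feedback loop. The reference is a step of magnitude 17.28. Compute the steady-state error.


e_ss = R/(1 + Kp) = 17.28/(1 + 72.7) = 17.28/73.7000 = 0.2345

0.2345


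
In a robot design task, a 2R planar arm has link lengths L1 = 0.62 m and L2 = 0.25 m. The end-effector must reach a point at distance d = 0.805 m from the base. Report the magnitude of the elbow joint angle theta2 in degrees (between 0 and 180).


cos(th2) = (d^2 - L1^2 - L2^2)/(2*L1*L2) = (0.805^2 - 0.62^2 - 0.25^2)/(2*0.62*0.25) = 0.64879032
th2 = acos(0.64879032) = 49.5495 deg

49.5495 degrees


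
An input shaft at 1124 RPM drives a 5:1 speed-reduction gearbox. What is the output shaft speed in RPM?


omega_out = omega_in / N = 1124 / 5 = 224.8000

224.8000 RPM


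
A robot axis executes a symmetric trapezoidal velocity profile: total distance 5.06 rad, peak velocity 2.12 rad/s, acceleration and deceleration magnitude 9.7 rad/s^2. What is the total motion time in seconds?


t_acc = v/a = 2.12/9.7 = 0.218557 s
d_acc = v^2/(2a) = 0.231670 rad (each ramp)
d_cruise = 5.06 - 2*0.231670 = 4.596660 rad
t_cruise = 4.596660/2.12 = 2.168236 s
t_total = 2*0.218557 + 2.168236 = 2.6053

2.6053 s


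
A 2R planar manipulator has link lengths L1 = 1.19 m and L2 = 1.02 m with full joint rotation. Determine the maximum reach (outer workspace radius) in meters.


r_max = L1 + L2 = 1.19 + 1.02 = 2.2100

2.2100 m


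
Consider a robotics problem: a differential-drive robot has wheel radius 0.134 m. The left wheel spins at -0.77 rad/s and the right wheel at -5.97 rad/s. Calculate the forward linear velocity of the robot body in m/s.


v = r*(wR + wL)/2 = 0.134*(-5.97 + -0.77)/2 = -0.4516

-0.4516 m/s


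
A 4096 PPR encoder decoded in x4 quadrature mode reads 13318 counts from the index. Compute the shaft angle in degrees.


angle = counts * 360 / (PPR*4) = 13318 * 360 / 16384 = 292.6318

292.6318 degrees


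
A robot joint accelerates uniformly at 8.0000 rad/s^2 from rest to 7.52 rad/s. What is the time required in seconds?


t = delta_omega / alpha = 7.52 / 8.0000 = 0.9400

0.9400 s


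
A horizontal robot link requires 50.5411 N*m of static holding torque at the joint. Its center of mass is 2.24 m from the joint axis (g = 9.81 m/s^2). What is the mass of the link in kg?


m = tau / (g*L) = 50.5411 / (9.81 * 2.24) = 2.3000

2.3000 kg


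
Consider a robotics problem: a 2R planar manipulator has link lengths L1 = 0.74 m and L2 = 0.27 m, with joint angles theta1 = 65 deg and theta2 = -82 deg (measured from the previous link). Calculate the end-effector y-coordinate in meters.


y = L1*sin(th1) + L2*sin(th1+th2) = 0.74*sin(65 deg) + 0.27*sin(-17 deg) = 0.5917

0.5917 m


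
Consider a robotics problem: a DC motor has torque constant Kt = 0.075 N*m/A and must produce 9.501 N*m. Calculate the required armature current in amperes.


I = tau / Kt = 9.501/0.075 = 126.6800

126.6800 A


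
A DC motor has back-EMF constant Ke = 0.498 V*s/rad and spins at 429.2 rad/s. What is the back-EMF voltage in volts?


V_emf = Ke * omega = 0.498*429.2 = 213.7416

213.7416 V


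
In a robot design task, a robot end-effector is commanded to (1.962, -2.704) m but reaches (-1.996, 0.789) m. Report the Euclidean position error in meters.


dx = -1.996 - (1.962) = -3.9580, dy = 0.789 - (-2.704) = 3.4930
err = sqrt(15.665764 + 12.201049) = 5.2789

5.2789 m


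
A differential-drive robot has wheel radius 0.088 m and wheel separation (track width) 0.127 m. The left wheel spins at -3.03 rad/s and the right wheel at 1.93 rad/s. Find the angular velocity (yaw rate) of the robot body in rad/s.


omega = r*(wR - wL)/L = 0.088*(1.93 - (-3.03))/0.127 = 3.4369

3.4369 rad/s


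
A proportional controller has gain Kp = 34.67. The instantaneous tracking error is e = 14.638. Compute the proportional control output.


u_P = Kp * e = 34.67 * 14.638 = 507.4995

507.4995


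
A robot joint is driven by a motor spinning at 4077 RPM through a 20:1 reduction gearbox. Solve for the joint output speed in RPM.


omega_joint = omega_motor / N = 4077 / 20 = 203.8500

203.8500 RPM


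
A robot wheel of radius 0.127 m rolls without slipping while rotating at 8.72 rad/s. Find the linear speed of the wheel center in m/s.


v = omega * r = 8.72 * 0.127 = 1.1074

1.1074 m/s


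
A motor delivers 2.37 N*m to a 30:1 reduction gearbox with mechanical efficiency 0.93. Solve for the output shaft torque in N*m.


tau_out = tau_in * N * eta = 2.37 * 30 * 0.93 = 66.1230

66.1230 N*m


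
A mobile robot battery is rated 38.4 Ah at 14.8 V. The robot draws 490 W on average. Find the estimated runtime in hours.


E = 38.4*14.8 = 568.3200 Wh
t = E/P = 568.3200/490 = 1.1598

1.1598 hours


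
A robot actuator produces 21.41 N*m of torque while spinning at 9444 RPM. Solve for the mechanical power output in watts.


omega = 9444 * 2*pi/60 = 988.973367 rad/s
P = tau * omega = 21.41 * 988.973367 = 21173.9198

21173.9198 W


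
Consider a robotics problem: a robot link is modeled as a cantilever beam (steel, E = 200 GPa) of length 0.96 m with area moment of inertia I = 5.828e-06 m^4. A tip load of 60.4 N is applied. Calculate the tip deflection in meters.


delta = F*L^3/(3*E*I) = 60.4*0.96^3/(3*2.000e+11*5.828e-06)
      = 53.4380544/3496800 = 1.5282e-05

1.5282e-05 m


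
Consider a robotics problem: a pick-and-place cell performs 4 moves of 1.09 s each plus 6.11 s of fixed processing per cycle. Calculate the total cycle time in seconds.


T = 4*1.09 + 6.11 = 10.4700

10.4700 s


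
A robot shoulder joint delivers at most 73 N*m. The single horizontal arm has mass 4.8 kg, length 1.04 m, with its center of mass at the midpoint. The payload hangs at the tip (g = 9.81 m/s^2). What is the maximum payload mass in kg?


tau_arm = m_arm*g*(L/2) = 4.8*9.81*1.04/2 = 24.4858 N*m
tau_payload = tau_max - tau_arm = 73 - 24.4858 = 48.5142
m_payload = tau_payload / (g*L) = 48.5142 / (9.81*1.04) = 4.7552

4.7552 kg


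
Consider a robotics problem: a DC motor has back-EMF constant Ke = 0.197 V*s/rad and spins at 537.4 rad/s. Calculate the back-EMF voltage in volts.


V_emf = Ke * omega = 0.197*537.4 = 105.8678

105.8678 V


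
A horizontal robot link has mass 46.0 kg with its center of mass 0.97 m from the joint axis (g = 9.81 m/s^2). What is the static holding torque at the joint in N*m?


tau = m*g*L = 46.0 * 9.81 * 0.97 = 437.7222

437.7222 N*m


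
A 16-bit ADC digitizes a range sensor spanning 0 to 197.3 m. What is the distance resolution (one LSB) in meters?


res = range / 2^n = 197.3/2^16 = 197.3/65536 = 0.0030

0.0030 m


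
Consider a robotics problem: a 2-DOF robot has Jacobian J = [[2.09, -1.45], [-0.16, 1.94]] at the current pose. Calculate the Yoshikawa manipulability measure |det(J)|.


det(J) = 2.09*1.94 - (-1.45)*(-0.16) = 3.8226
|det(J)| = 3.8226

3.8226


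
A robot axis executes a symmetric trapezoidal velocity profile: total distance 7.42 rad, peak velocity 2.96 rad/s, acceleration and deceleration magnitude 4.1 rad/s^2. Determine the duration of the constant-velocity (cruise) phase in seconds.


t_acc = v/a = 0.721951 s, d_acc = v^2/(2a) = 1.068488 rad each
d_cruise = 7.42 - 2*1.068488 = 5.283024 rad
t_cruise = d_cruise/v = 5.283024/2.96 = 1.7848

1.7848 s


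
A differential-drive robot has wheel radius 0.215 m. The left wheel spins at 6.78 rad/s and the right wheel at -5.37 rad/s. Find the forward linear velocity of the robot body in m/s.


v = r*(wR + wL)/2 = 0.215*(-5.37 + 6.78)/2 = 0.1516

0.1516 m/s


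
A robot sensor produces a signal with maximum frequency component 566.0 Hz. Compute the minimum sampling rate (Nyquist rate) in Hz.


f_s,min = 2*f_max = 2*566.0 = 1132.0000

1132.0000 Hz


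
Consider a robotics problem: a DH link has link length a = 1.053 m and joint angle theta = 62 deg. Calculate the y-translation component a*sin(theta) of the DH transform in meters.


a*sin(theta) = 1.053*sin(62 deg) = 0.9297

0.9297 m


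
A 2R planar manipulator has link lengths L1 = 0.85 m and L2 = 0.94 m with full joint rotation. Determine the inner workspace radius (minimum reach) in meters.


r_min = |L1 - L2| = |0.85 - 0.94| = 0.0900

0.0900 m


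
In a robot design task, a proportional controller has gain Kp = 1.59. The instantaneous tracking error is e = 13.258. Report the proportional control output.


u_P = Kp * e = 1.59 * 13.258 = 21.0802

21.0802


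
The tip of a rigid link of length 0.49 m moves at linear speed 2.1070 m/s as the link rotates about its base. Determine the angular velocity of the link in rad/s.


omega = v / L = 2.1070 / 0.49 = 4.3000

4.3000 rad/s


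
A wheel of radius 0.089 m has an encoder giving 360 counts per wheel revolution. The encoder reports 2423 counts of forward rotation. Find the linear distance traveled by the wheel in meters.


revs = 2423/360 = 6.730556
d = revs * 2*pi*r = 6.730556 * 2*pi*0.089 = 3.7638

3.7638 m


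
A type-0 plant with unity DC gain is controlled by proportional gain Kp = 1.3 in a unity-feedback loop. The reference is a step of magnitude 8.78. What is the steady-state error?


e_ss = R/(1 + Kp) = 8.78/(1 + 1.3) = 8.78/2.3000 = 3.8174

3.8174


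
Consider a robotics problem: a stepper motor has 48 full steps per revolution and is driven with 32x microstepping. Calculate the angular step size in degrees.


step = 360/(48*32) = 360/1536 = 0.2344

0.2344 degrees


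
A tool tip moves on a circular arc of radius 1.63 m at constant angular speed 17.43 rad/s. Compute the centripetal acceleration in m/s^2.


a_c = omega^2 * r = 17.43^2 * 1.63 = 495.2020

495.2020 m/s^2


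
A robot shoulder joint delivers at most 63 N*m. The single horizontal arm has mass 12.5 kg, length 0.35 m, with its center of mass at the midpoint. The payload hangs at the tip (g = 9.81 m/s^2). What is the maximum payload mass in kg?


tau_arm = m_arm*g*(L/2) = 12.5*9.81*0.35/2 = 21.4594 N*m
tau_payload = tau_max - tau_arm = 63 - 21.4594 = 41.5406
m_payload = tau_payload / (g*L) = 41.5406 / (9.81*0.35) = 12.0986

12.0986 kg


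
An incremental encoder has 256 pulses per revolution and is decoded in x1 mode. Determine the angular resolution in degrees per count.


resolution = 360 / (PPR * 1) = 360 / 256 = 1.4062

1.4062 degrees


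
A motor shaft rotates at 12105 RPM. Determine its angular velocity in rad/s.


omega = 12105 * 2*pi/60 = 1267.6326

1267.6326 rad/s


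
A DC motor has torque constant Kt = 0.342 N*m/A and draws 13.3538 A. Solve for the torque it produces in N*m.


tau = Kt * I = 0.342*13.3538 = 4.5670

4.5670 N*m


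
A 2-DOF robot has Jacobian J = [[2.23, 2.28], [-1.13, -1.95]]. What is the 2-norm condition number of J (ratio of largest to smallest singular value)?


JJ^T eigenvalues: trace(JJ^T) = 15.2507, det(JJ^T) = det(J)^2 = 3.14033841
s_max^2 = (15.2507 + sqrt(220.02249685))/2 = 15.04192766
s_min^2 = (15.2507 - sqrt(220.02249685))/2 = 0.20877234
kappa = s_max/s_min = sqrt(15.04192766/0.20877234) = 8.4882

8.4882


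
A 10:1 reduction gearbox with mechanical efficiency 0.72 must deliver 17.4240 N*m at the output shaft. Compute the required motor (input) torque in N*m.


tau_in = tau_out / (N * eta) = 17.4240 / (10 * 0.72) = 2.4200

2.4200 N*m


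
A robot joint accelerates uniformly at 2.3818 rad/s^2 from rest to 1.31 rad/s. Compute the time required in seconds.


t = delta_omega / alpha = 1.31 / 2.3818 = 0.5500

0.5500 s


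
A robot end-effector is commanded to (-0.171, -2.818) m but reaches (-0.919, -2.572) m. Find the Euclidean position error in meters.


dx = -0.919 - (-0.171) = -0.7480, dy = -2.572 - (-2.818) = 0.2460
err = sqrt(0.559504 + 0.060516) = 0.7874

0.7874 m


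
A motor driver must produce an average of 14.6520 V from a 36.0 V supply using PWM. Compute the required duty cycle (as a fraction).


D = V_avg/V_supply = 14.6520/36.0 = 0.4070

0.4070


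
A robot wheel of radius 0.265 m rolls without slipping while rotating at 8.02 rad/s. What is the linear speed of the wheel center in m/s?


v = omega * r = 8.02 * 0.265 = 2.1253

2.1253 m/s


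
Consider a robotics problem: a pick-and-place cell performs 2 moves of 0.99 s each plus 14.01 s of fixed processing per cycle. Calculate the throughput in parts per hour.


T_cycle = 2*0.99 + 14.01 = 15.9900 s
rate = 3600/T = 225.1407

225.1407 parts/hour


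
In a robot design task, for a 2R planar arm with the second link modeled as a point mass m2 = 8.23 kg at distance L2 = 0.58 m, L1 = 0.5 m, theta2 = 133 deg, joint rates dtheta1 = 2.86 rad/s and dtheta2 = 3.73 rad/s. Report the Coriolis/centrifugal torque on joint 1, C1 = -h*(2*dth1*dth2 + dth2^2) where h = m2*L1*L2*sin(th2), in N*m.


h = m2*L1*L2*sin(th2) = 8.23*0.5*0.58*sin(133 deg) = 1.745522
C1 = -h*(2*2.86*3.73 + 3.73^2) = -1.745522*35.2485 = -61.5270

-61.5270 N*m


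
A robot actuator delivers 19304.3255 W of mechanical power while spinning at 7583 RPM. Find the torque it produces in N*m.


omega = 7583 * 2*pi/60 = 794.089903 rad/s
tau = P / omega = 19304.3255 / 794.089903 = 24.3100

24.3100 N*m


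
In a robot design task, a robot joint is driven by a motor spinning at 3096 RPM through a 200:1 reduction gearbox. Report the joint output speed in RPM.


omega_joint = omega_motor / N = 3096 / 200 = 15.4800

15.4800 RPM


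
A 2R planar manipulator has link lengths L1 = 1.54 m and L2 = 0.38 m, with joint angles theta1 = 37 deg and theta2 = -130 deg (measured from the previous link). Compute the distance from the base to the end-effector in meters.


x = L1*cos(th1) + L2*cos(th1+th2) = 1.210011
y = L1*sin(th1) + L2*sin(th1+th2) = 0.547316
d = sqrt(x^2 + y^2) = sqrt(1.464127 + 0.299555) = 1.3280

1.3280 m


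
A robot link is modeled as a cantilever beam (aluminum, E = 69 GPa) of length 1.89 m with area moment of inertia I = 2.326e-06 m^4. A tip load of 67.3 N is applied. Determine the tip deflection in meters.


delta = F*L^3/(3*E*I) = 67.3*1.89^3/(3*6.900e+10*2.326e-06)
      = 454.3604037/481482 = 9.4367e-04

9.4367e-04 m


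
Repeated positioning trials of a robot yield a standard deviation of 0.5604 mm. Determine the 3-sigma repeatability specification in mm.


repeatability = 3*sigma = 3*0.5604 = 1.6812

1.6812 mm


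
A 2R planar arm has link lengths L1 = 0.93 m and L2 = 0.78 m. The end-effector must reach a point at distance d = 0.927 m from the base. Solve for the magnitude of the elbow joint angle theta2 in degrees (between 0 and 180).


cos(th2) = (d^2 - L1^2 - L2^2)/(2*L1*L2) = (0.927^2 - 0.93^2 - 0.78^2)/(2*0.93*0.78) = -0.42319479
th2 = acos(-0.42319479) = 115.0365 deg

115.0365 degrees


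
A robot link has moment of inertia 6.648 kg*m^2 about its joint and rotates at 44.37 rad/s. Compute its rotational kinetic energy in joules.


KE = (1/2)*I*omega^2 = 0.5*6.648*44.37^2 = 6543.9485

6543.9485 J


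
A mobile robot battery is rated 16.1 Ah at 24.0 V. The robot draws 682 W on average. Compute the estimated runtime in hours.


E = 16.1*24.0 = 386.4000 Wh
t = E/P = 386.4000/682 = 0.5666

0.5666 hours


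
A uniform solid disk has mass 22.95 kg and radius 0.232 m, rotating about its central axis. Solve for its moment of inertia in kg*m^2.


I = (1/2)*m*R^2 = 0.5*22.95*0.232^2 = 0.6176

0.6176 kg*m^2


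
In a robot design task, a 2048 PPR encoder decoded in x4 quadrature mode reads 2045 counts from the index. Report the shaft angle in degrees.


angle = counts * 360 / (PPR*4) = 2045 * 360 / 8192 = 89.8682

89.8682 degrees


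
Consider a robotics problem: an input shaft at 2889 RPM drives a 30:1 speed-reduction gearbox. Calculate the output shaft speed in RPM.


omega_out = omega_in / N = 2889 / 30 = 96.3000

96.3000 RPM


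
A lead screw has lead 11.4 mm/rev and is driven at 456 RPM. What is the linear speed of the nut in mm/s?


v = lead * (RPM/60) = 11.4*456/60 = 86.6400

86.6400 mm/s


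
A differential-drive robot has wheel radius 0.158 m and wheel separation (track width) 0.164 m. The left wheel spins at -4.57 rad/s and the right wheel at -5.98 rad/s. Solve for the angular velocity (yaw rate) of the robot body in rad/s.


omega = r*(wR - wL)/L = 0.158*(-5.98 - (-4.57))/0.164 = -1.3584

-1.3584 rad/s


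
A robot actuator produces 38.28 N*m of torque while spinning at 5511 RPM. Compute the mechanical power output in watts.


omega = 5511 * 2*pi/60 = 577.110570 rad/s
P = tau * omega = 38.28 * 577.110570 = 22091.7926

22091.7926 W


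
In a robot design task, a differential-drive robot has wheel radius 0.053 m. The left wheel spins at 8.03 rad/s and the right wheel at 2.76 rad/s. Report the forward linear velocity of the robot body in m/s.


v = r*(wR + wL)/2 = 0.053*(2.76 + 8.03)/2 = 0.2859

0.2859 m/s


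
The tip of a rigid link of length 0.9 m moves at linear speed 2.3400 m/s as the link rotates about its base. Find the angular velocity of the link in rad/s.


omega = v / L = 2.3400 / 0.9 = 2.6000

2.6000 rad/s


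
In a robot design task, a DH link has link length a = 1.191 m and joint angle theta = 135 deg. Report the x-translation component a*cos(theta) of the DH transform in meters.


a*cos(theta) = 1.191*cos(135 deg) = -0.8422

-0.8422 m


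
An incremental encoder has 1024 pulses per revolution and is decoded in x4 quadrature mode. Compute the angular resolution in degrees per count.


resolution = 360 / (PPR * 4) = 360 / 4096 = 0.0879

0.0879 degrees


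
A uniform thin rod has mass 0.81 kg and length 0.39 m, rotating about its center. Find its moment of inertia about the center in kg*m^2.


I = (1/12)*m*L^2 = (1/12)*0.81*0.39^2 = 0.0103

0.0103 kg*m^2


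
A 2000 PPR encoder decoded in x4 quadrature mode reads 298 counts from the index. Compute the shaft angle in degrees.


angle = counts * 360 / (PPR*4) = 298 * 360 / 8000 = 13.4100

13.4100 degrees


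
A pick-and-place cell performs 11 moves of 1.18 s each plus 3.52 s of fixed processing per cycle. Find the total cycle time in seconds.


T = 11*1.18 + 3.52 = 16.5000

16.5000 s


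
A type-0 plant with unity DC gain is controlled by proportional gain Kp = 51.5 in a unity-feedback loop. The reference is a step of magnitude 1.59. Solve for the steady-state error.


e_ss = R/(1 + Kp) = 1.59/(1 + 51.5) = 1.59/52.5000 = 0.0303

0.0303


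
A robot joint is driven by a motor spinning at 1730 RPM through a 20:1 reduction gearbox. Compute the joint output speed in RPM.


omega_joint = omega_motor / N = 1730 / 20 = 86.5000

86.5000 RPM


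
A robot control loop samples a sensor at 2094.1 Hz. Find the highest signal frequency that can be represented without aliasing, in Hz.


f_max = f_s/2 = 2094.1/2 = 1047.0500

1047.0500 Hz


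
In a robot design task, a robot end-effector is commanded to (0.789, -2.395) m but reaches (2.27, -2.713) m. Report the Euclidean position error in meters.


dx = 2.27 - (0.789) = 1.4810, dy = -2.713 - (-2.395) = -0.3180
err = sqrt(2.193361 + 0.101124) = 1.5148

1.5148 m


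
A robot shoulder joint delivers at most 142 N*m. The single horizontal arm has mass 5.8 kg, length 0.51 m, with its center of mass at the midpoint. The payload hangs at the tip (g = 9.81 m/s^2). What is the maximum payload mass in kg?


tau_arm = m_arm*g*(L/2) = 5.8*9.81*0.51/2 = 14.5090 N*m
tau_payload = tau_max - tau_arm = 142 - 14.5090 = 127.4910
m_payload = tau_payload / (g*L) = 127.4910 / (9.81*0.51) = 25.4824

25.4824 kg


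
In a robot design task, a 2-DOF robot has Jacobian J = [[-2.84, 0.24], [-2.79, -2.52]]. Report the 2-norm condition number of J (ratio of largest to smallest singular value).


JJ^T eigenvalues: trace(JJ^T) = 22.2577, det(JJ^T) = det(J)^2 = 61.25253696
s_max^2 = (22.2577 + sqrt(250.39506145))/2 = 19.04078815
s_min^2 = (22.2577 - sqrt(250.39506145))/2 = 3.21691185
kappa = s_max/s_min = sqrt(19.04078815/3.21691185) = 2.4329

2.4329


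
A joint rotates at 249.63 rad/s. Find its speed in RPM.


RPM = 249.63 * 60/(2*pi) = 2383.7909

2383.7909 RPM


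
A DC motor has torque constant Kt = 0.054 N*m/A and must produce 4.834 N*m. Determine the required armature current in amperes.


I = tau / Kt = 4.834/0.054 = 89.5185

89.5185 A


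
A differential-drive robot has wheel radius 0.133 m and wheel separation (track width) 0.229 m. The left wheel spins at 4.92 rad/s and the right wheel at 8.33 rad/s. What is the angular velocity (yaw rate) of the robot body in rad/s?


omega = r*(wR - wL)/L = 0.133*(8.33 - (4.92))/0.229 = 1.9805

1.9805 rad/s


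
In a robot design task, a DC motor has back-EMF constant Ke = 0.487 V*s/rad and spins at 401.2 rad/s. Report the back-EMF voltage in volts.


V_emf = Ke * omega = 0.487*401.2 = 195.3844

195.3844 V


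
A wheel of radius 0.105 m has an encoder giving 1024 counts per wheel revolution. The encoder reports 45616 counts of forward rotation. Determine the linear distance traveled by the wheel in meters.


revs = 45616/1024 = 44.546875
d = revs * 2*pi*r = 44.546875 * 2*pi*0.105 = 29.3891

29.3891 m


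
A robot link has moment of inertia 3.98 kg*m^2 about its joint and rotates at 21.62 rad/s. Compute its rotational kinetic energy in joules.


KE = (1/2)*I*omega^2 = 0.5*3.98*21.62^2 = 930.1746

930.1746 J


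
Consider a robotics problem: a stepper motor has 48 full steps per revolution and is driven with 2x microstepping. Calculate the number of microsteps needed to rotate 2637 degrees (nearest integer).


step_size = 360/(48*2) = 360/96 = 3.750000 deg
n = 2637/(360/96) = 2637*96/360 = 703.2000 -> 703

703 steps


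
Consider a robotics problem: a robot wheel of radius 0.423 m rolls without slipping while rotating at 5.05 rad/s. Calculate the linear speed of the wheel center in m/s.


v = omega * r = 5.05 * 0.423 = 2.1361

2.1361 m/s


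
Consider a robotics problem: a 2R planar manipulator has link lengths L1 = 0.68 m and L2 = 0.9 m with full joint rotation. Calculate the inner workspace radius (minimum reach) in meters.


r_min = |L1 - L2| = |0.68 - 0.9| = 0.2200

0.2200 m


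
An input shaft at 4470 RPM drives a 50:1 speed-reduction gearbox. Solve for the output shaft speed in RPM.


omega_out = omega_in / N = 4470 / 50 = 89.4000

89.4000 RPM


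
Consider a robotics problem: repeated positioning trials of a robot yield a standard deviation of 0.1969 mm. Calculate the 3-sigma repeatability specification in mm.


repeatability = 3*sigma = 3*0.1969 = 0.5907

0.5907 mm


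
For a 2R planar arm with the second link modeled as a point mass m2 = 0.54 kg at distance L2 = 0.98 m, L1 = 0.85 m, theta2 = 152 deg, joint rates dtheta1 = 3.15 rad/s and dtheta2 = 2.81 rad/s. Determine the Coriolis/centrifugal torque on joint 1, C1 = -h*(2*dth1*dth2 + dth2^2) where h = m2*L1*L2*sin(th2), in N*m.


h = m2*L1*L2*sin(th2) = 0.54*0.85*0.98*sin(152 deg) = 0.211178
C1 = -h*(2*3.15*2.81 + 2.81^2) = -0.211178*25.5991 = -5.4060

-5.4060 N*m


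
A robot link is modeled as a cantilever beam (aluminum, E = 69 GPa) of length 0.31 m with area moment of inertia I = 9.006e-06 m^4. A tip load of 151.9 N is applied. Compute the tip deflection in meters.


delta = F*L^3/(3*E*I) = 151.9*0.31^3/(3*6.900e+10*9.006e-06)
      = 4.5252529/1864242 = 2.4274e-06

2.4274e-06 m


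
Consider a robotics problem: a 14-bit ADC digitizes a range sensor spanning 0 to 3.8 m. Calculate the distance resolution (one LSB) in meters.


res = range / 2^n = 3.8/2^14 = 3.8/16384 = 2.3193e-04

2.3193e-04 m


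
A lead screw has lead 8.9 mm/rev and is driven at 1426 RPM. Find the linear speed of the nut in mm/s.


v = lead * (RPM/60) = 8.9*1426/60 = 211.5233

211.5233 mm/s


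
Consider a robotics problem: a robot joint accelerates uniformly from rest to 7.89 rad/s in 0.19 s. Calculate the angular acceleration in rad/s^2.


alpha = delta_omega / t = 7.89 / 0.19 = 41.5263

41.5263 rad/s^2


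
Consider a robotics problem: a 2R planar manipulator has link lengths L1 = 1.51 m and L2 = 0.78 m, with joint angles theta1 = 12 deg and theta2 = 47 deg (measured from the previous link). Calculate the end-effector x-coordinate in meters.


x = L1*cos(th1) + L2*cos(th1+th2) = 1.51*cos(12 deg) + 0.78*cos(59 deg) = 1.8787

1.8787 m


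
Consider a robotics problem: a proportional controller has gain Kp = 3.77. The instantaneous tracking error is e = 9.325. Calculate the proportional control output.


u_P = Kp * e = 3.77 * 9.325 = 35.1552

35.1552


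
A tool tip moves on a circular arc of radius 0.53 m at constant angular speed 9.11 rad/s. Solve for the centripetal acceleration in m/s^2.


a_c = omega^2 * r = 9.11^2 * 0.53 = 43.9858

43.9858 m/s^2


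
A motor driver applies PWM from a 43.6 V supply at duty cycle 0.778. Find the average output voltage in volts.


V_avg = V_supply * D = 43.6*0.778 = 33.9208

33.9208 V


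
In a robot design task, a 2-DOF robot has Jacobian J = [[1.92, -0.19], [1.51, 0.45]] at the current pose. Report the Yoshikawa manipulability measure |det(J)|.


det(J) = 1.92*0.45 - (-0.19)*(1.51) = 1.1509
|det(J)| = 1.1509

1.1509


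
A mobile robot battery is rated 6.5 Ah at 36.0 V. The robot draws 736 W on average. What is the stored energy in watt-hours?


E = capacity * V = 6.5*36.0 = 234.0000

234.0000 Wh


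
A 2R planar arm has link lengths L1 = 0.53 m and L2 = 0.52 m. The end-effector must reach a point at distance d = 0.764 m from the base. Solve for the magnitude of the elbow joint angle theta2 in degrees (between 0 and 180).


cos(th2) = (d^2 - L1^2 - L2^2)/(2*L1*L2) = (0.764^2 - 0.53^2 - 0.52^2)/(2*0.53*0.52) = 0.05877358
th2 = acos(0.05877358) = 86.6306 deg

86.6306 degrees


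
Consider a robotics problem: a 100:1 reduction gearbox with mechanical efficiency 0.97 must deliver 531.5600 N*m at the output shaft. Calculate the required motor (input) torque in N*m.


tau_in = tau_out / (N * eta) = 531.5600 / (100 * 0.97) = 5.4800

5.4800 N*m


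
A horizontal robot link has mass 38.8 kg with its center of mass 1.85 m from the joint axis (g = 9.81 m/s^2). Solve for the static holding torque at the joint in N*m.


tau = m*g*L = 38.8 * 9.81 * 1.85 = 704.1618

704.1618 N*m


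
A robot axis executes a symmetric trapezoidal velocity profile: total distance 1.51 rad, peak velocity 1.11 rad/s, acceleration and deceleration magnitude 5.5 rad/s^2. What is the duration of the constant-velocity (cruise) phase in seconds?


t_acc = v/a = 0.201818 s, d_acc = v^2/(2a) = 0.112009 rad each
d_cruise = 1.51 - 2*0.112009 = 1.285982 rad
t_cruise = d_cruise/v = 1.285982/1.11 = 1.1585

1.1585 s


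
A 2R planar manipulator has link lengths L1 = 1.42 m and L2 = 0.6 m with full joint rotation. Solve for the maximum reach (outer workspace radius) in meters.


r_max = L1 + L2 = 1.42 + 0.6 = 2.0200

2.0200 m


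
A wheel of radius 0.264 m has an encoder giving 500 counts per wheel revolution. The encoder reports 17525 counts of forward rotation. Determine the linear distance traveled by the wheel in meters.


revs = 17525/500 = 35.050000
d = revs * 2*pi*r = 35.050000 * 2*pi*0.264 = 58.1396

58.1396 m


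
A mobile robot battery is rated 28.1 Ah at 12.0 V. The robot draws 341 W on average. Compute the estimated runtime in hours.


E = 28.1*12.0 = 337.2000 Wh
t = E/P = 337.2000/341 = 0.9889

0.9889 hours


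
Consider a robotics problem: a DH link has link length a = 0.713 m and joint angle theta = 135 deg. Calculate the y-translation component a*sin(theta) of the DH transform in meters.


a*sin(theta) = 0.713*sin(135 deg) = 0.5042

0.5042 m


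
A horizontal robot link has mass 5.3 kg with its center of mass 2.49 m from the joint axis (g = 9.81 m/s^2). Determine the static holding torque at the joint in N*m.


tau = m*g*L = 5.3 * 9.81 * 2.49 = 129.4626

129.4626 N*m


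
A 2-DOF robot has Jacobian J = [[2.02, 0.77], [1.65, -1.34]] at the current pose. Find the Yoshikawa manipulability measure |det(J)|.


det(J) = 2.02*-1.34 - (0.77)*(1.65) = -3.9773
|det(J)| = 3.9773

3.9773


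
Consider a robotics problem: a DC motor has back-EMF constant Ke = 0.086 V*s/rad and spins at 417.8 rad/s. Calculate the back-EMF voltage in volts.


V_emf = Ke * omega = 0.086*417.8 = 35.9308

35.9308 V


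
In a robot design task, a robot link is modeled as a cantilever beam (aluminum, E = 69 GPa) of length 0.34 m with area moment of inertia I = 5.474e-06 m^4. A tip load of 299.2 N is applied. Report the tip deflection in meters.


delta = F*L^3/(3*E*I) = 299.2*0.34^3/(3*6.900e+10*5.474e-06)
      = 11.7597568/1133118 = 1.0378e-05

1.0378e-05 m


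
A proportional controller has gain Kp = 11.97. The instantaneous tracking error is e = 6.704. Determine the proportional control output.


u_P = Kp * e = 11.97 * 6.704 = 80.2469

80.2469


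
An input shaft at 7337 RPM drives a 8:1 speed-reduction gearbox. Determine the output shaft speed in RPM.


omega_out = omega_in / N = 7337 / 8 = 917.1250

917.1250 RPM


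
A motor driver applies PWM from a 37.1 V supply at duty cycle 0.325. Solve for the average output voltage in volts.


V_avg = V_supply * D = 37.1*0.325 = 12.0575

12.0575 V


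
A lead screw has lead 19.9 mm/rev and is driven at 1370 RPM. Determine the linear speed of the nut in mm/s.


v = lead * (RPM/60) = 19.9*1370/60 = 454.3833

454.3833 mm/s


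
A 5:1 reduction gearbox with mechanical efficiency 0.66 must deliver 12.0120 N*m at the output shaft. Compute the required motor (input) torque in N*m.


tau_in = tau_out / (N * eta) = 12.0120 / (5 * 0.66) = 3.6400

3.6400 N*m


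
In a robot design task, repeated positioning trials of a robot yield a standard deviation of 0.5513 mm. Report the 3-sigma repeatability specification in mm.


repeatability = 3*sigma = 3*0.5513 = 1.6539

1.6539 mm


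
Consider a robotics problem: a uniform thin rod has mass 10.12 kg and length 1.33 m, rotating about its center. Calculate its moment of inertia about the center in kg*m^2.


I = (1/12)*m*L^2 = (1/12)*10.12*1.33^2 = 1.4918

1.4918 kg*m^2


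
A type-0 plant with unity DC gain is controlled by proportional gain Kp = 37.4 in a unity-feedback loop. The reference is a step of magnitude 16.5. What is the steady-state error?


e_ss = R/(1 + Kp) = 16.5/(1 + 37.4) = 16.5/38.4000 = 0.4297

0.4297


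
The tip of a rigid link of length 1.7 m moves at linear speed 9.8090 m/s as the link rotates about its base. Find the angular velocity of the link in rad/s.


omega = v / L = 9.8090 / 1.7 = 5.7700

5.7700 rad/s


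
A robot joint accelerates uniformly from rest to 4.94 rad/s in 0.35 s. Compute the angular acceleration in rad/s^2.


alpha = delta_omega / t = 4.94 / 0.35 = 14.1143

14.1143 rad/s^2


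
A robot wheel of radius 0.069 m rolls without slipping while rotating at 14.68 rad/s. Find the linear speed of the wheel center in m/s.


v = omega * r = 14.68 * 0.069 = 1.0129

1.0129 m/s


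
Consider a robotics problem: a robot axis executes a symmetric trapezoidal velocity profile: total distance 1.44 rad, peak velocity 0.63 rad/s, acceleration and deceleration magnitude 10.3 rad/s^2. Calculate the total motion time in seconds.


t_acc = v/a = 0.63/10.3 = 0.061165 s
d_acc = v^2/(2a) = 0.019267 rad (each ramp)
d_cruise = 1.44 - 2*0.019267 = 1.401466 rad
t_cruise = 1.401466/0.63 = 2.224549 s
t_total = 2*0.061165 + 2.224549 = 2.3469

2.3469 s
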